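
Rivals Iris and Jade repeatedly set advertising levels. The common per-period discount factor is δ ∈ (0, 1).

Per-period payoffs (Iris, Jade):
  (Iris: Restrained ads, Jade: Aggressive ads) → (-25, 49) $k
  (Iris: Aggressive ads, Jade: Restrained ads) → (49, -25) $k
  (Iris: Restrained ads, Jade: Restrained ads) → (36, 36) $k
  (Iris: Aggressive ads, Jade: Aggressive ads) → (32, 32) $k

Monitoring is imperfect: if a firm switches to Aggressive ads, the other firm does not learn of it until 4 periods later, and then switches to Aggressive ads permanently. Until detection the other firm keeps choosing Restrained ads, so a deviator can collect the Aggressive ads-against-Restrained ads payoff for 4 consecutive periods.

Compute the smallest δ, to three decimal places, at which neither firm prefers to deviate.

0.935

Deviating for the 4 undetected periods gains 49−36 = 13 per period over cooperation, then loses 36−32 = 4 per period forever once punishment starts.
Gain: 13(1 + δ + … + δ^3); loss: 4·δ^4/(1−δ).
No profitable deviation ⇔ 13(1−δ^4) ≤ 4·δ^4, i.e. δ^4 ≥ 13/(13+4) = 13/17.
Hence δ ≥ (13/17)^(1/4) ≈ 0.935.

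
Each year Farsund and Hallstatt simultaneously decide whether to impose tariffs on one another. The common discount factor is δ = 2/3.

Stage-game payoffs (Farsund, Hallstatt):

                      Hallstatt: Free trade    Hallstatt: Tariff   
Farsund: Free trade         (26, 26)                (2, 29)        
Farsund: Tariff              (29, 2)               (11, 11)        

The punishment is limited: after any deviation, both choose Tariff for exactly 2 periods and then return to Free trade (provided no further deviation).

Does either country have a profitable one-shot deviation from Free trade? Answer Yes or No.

IC: δ+…+δ^2 ≥ (29−26)/(26−11) = 1/5.
At δ = 2/3: partial sum = 1.1111 ≥ 0.2000. Cooperation sustainable.

No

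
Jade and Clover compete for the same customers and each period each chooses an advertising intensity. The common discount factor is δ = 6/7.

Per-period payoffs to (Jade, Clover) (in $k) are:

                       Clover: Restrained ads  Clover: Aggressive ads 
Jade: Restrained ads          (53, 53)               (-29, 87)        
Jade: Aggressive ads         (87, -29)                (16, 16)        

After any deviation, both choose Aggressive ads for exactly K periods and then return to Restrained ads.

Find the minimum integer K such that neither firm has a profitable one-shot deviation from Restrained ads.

No profitable deviation requires (53−16)(δ+…+δ^K) ≥ 87−53, i.e. δ+…+δ^K ≥ 34/37 ≈ 0.9189.
With δ = 6/7, the partial sums are K=1: 0.8571, K=2: 1.5918.
K = 2 is the first length at which the sum reaches 0.9189.

2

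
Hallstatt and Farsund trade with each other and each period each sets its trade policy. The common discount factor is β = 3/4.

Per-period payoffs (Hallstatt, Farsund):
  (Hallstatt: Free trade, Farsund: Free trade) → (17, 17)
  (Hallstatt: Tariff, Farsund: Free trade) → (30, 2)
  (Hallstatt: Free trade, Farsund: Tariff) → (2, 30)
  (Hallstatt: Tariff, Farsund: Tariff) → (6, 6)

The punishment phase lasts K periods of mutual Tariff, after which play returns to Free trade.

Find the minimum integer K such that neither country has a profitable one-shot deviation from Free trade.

2

Need Σ_{k=1}^{K} β^k ≥ (30−17)/(17−6) = 1.1818 at β = 3/4.
At K = 1 the sum is 0.7500 < 1.1818; at K = 2 it is 1.3125 ≥ 1.1818.
So the minimum punishment length is K = 2.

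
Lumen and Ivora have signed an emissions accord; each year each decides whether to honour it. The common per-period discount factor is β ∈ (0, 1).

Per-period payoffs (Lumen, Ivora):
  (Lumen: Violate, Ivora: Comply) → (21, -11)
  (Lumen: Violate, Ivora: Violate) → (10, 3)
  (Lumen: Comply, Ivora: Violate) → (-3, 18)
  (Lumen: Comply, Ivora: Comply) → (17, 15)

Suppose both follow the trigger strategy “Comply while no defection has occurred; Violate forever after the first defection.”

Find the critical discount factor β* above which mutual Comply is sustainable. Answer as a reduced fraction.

4/11

Lumen: cooperation gives 17 each period; deviation gives 21 once then 10 forever.
  17/(1−β) ≥ 21 + 10β/(1−β) ⇒ β ≥ 4/11.
Ivora: cooperation gives 15 each period; deviation gives 18 once then 3 forever.
  β ≥ 3/15 = 1/5.
Both must hold, so the binding constraint is Lumen's: β ≥ 4/11.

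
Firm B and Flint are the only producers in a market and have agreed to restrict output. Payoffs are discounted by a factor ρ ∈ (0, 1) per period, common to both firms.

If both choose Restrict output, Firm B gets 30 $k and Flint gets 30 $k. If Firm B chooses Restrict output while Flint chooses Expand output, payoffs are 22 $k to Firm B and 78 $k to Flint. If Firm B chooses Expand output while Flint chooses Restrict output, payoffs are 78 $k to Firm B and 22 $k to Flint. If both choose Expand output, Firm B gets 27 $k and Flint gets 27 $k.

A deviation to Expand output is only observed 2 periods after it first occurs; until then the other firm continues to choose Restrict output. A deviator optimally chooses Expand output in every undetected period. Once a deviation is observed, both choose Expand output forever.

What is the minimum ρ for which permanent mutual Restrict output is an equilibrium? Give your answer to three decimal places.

0.970

Deviating for the 2 undetected periods gains 78−30 = 48 per period over cooperation, then loses 30−27 = 3 per period forever once punishment starts.
Gain: 48(1 + ρ + … + ρ^1); loss: 3·ρ^2/(1−ρ).
No profitable deviation ⇔ 48(1−ρ^2) ≤ 3·ρ^2, i.e. ρ^2 ≥ 48/(48+3) = 16/17.
Hence ρ ≥ (16/17)^(1/2) ≈ 0.970.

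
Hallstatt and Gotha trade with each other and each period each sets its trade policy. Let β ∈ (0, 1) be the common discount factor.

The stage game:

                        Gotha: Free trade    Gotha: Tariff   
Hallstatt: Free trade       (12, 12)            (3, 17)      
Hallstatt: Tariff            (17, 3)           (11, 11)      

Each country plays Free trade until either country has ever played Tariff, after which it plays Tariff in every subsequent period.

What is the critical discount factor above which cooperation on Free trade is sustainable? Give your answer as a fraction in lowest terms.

One-period gain from deviating is 17 − 12 = 5. The loss is 12 − 11 = 1 in every subsequent period, with present value 1·β/(1−β).
Deviation is unprofitable when 1·β/(1−β) ≥ 5, i.e. β/(1−β) ≥ 5.
Equivalently β ≥ 5/(5+1) = 5/6.

5/6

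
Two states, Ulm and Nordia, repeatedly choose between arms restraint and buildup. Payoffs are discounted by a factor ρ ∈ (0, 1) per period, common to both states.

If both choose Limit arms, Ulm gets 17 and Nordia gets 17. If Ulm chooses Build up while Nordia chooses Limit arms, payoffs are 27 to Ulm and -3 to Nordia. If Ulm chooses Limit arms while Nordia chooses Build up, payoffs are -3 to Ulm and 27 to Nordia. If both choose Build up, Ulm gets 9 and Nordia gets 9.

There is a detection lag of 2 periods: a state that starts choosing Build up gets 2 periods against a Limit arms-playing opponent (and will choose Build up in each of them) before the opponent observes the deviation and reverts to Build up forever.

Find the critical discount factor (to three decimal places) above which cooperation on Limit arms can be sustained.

A deviator earns 27 for 2 periods, then 9 forever; cooperating earns 17 forever. Multiplying the IC by (1−ρ):
17 ≥ 27(1−ρ^2) + 9ρ^2, so 18·ρ^2 ≥ 10 and ρ^2 ≥ 5/9.
ρ ≥ (5/9)^(1/2) ≈ 0.745.

0.745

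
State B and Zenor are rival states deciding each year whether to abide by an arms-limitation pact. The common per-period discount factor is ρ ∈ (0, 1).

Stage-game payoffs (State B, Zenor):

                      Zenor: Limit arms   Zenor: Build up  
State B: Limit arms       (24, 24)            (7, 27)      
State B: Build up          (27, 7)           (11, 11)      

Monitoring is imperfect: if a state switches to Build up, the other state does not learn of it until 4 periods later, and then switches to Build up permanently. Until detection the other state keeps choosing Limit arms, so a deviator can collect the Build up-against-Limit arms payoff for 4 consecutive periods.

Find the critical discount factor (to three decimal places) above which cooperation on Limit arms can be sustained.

0.658

The best deviation is to choose Build up for all 4 undetected periods, earning 27 each, then 11 forever once detected.
Deviation value: 27(1−ρ^4)/(1−ρ) + 11ρ^4/(1−ρ); cooperation value: 24/(1−ρ).
IC: 24 ≥ 27(1−ρ^4) + 11ρ^4 = 27 − 16ρ^4.
So ρ^4 ≥ 3/16, giving ρ ≥ (3/16)^(1/4) ≈ 0.658.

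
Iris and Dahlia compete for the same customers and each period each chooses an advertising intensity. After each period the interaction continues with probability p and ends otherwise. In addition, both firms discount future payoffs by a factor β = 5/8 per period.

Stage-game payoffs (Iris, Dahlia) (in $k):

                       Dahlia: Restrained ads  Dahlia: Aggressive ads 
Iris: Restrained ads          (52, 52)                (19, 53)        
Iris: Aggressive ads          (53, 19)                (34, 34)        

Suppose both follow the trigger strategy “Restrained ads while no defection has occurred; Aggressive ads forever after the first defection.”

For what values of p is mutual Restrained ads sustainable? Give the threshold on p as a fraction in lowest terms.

Expected continuation weight on next period's payoff is β·p = 5/8·p, which plays the role of the discount factor.
Cooperation requires 5/8·p ≥ (53−52)/(53−34) = 1/19, hence p ≥ 8/95.

8/95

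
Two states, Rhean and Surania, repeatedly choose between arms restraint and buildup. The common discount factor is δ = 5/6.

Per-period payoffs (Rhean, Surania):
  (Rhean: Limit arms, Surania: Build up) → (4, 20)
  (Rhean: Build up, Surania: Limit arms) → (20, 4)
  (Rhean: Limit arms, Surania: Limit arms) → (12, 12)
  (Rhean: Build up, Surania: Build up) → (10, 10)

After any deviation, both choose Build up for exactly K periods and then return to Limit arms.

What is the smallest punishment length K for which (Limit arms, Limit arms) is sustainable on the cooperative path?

9

IC: δ(1−δ^K)/(1−δ) ≥ (20−12)/(12−10) = 4.
With δ = 5/6: need 1 − δ^K ≥ 4·(1−5/6)/(5/6), i.e. δ^K ≤ 0.2000.
Since (5/6)^8 = 0.2326 and (5/6)^9 = 0.1938, the smallest such K is 9.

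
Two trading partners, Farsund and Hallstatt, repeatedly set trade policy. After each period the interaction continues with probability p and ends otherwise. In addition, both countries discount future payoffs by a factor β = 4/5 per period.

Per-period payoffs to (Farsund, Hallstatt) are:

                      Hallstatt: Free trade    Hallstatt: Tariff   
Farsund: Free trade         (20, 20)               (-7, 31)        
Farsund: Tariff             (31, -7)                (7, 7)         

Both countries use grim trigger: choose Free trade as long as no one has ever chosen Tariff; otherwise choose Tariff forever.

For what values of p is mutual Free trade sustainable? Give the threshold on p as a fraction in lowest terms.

With continuation probability p and discount β, the effective per-period discount factor is βp.
Grim-trigger IC: βp ≥ (31−20)/(31−7) = 11/24.
So p ≥ (11/24)/(4/5) = 55/96.

55/96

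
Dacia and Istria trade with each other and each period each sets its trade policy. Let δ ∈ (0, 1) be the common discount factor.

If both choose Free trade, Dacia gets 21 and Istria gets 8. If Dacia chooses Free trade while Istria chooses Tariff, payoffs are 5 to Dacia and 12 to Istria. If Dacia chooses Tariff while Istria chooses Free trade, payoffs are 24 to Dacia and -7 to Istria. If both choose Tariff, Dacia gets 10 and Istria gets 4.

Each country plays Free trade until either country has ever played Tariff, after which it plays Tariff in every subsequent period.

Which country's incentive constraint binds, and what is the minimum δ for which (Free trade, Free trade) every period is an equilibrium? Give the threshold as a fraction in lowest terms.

For Dacia: deviation gain 24−21 = 3, per-period punishment loss 21−10 = 11. IC gives δ ≥ 3/14.
For Istria: gain 4, loss 4 per period, so δ ≥ 4/8 = 1/2.
The tighter constraint is Istria's, so cooperation needs δ ≥ 1/2.

Istria; δ ≥ 1/2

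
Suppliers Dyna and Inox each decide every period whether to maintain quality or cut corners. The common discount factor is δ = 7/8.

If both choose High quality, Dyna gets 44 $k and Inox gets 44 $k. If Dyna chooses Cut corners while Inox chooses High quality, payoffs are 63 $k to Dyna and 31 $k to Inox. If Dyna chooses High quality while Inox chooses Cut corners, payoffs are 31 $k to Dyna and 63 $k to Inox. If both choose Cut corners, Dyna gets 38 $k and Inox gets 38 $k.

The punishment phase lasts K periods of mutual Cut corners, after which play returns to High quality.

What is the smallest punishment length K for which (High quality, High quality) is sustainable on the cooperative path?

Need Σ_{k=1}^{K} δ^k ≥ (63−44)/(44−38) = 3.1667 at δ = 7/8.
At K = 4 the sum is 2.8967 < 3.1667; at K = 5 it is 3.4096 ≥ 3.1667.
So the minimum punishment length is K = 5.

5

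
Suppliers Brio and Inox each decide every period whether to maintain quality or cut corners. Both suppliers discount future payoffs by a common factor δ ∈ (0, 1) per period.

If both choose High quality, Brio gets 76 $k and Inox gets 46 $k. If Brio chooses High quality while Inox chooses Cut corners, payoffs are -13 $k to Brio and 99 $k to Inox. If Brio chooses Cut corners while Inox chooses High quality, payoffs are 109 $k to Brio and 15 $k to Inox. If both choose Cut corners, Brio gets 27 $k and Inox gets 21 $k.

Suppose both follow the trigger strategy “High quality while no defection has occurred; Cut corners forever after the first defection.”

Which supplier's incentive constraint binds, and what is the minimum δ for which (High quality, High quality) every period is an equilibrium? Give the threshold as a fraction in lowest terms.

Inox; δ ≥ 53/78

For Brio: deviation gain 109−76 = 33, per-period punishment loss 76−27 = 49. IC gives δ ≥ 33/82.
For Inox: gain 53, loss 25 per period, so δ ≥ 53/78.
The tighter constraint is Inox's, so cooperation needs δ ≥ 53/78.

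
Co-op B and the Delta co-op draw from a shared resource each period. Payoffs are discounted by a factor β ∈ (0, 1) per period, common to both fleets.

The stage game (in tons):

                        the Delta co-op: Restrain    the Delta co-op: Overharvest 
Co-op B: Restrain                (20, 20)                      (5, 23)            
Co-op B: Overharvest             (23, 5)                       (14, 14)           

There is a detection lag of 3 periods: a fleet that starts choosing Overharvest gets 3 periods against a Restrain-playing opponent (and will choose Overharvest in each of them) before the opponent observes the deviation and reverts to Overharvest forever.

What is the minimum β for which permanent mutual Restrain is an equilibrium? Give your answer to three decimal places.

Deviating for the 3 undetected periods gains 23−20 = 3 per period over cooperation, then loses 20−14 = 6 per period forever once punishment starts.
Gain: 3(1 + β + … + β^2); loss: 6·β^3/(1−β).
No profitable deviation ⇔ 3(1−β^3) ≤ 6·β^3, i.e. β^3 ≥ 3/(3+6) = 1/3.
Hence β ≥ (1/3)^(1/3) ≈ 0.693.

0.693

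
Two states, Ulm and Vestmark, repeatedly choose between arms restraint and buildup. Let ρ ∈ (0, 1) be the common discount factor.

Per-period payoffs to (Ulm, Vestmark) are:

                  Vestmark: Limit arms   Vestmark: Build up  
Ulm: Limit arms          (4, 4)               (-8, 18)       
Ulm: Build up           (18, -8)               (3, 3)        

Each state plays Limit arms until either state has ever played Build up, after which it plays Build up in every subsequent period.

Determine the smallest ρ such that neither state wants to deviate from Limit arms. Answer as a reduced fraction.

14/15

One-period gain from deviating is 18 − 4 = 14. The loss is 4 − 3 = 1 in every subsequent period, with present value 1·ρ/(1−ρ).
Deviation is unprofitable when 1·ρ/(1−ρ) ≥ 14, i.e. ρ/(1−ρ) ≥ 14.
Equivalently ρ ≥ 14/(14+1) = 14/15.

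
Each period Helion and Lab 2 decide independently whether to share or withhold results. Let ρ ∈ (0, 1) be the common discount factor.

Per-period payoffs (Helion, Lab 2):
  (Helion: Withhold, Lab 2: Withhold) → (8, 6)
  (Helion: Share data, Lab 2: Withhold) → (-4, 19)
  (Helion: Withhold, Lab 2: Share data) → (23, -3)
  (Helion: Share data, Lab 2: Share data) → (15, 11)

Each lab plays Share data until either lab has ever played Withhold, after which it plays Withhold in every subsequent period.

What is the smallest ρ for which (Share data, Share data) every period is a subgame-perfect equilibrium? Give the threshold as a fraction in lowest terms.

8/13

Helion's threshold: (23−15)/(23−8) = 8/15.
Lab 2's threshold: (19−11)/(19−6) = 8/13.
8/15 < 8/13, so Lab 2 binds and ρ* = 8/13.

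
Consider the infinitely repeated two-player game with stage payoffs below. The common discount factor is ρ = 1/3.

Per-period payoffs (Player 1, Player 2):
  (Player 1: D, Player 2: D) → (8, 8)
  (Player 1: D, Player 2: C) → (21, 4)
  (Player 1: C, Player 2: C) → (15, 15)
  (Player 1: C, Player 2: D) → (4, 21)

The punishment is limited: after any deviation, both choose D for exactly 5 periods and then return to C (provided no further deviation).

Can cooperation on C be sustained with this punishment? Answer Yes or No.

Comparing payoff streams over the 6 periods until play realigns: cooperate → 15(1+ρ+…+ρ^5); deviate → 21 + 8(ρ+…+ρ^5).
Cooperation is sustained iff (15−8)(ρ+…+ρ^5) ≥ 21−15.
ρ+…+ρ^5 = 1/3·(1−(1/3)^5)/(1−1/3) = 0.4979, and (21−15)/(15−8) = 0.8571.
0.4979 < 0.8571, so cooperation is not sustainable.

No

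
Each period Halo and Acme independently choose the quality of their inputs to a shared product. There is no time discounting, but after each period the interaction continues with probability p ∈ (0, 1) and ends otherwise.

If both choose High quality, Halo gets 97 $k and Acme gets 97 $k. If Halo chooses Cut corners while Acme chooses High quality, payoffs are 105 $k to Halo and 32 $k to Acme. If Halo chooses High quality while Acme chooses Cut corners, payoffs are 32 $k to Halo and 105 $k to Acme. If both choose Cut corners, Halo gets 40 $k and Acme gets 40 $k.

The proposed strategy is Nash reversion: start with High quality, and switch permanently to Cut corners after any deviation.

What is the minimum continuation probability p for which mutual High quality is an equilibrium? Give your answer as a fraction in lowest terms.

8/65

With no time discounting, the continuation probability p plays the role of the discount factor.
Grim-trigger IC: 97/(1−p) ≥ 105 + 40p/(1−p) ⇒ p ≥ (105−97)/(105−40) = 8/65.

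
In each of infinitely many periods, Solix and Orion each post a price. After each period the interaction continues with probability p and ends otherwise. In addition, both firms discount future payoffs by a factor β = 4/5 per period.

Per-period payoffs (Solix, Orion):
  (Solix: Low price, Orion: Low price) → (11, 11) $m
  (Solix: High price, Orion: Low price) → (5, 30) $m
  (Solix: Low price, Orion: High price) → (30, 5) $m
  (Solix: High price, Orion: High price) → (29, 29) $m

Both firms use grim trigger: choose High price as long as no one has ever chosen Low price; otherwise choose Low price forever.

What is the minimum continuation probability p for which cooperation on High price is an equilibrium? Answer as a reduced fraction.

5/76

With continuation probability p and discount β, the effective per-period discount factor is βp.
Grim-trigger IC: βp ≥ (30−29)/(30−11) = 1/19.
So p ≥ (1/19)/(4/5) = 5/76.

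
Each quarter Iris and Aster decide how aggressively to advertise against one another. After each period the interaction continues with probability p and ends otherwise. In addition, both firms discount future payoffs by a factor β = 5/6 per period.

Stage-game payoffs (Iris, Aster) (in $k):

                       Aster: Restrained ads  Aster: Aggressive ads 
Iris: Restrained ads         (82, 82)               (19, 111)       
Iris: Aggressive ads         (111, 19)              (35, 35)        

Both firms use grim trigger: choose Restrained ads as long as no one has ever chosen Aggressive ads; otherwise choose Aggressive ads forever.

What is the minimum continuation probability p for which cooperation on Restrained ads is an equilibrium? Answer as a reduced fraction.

Expected continuation weight on next period's payoff is β·p = 5/6·p, which plays the role of the discount factor.
Cooperation requires 5/6·p ≥ (111−82)/(111−35) = 29/76, hence p ≥ 87/190.

87/190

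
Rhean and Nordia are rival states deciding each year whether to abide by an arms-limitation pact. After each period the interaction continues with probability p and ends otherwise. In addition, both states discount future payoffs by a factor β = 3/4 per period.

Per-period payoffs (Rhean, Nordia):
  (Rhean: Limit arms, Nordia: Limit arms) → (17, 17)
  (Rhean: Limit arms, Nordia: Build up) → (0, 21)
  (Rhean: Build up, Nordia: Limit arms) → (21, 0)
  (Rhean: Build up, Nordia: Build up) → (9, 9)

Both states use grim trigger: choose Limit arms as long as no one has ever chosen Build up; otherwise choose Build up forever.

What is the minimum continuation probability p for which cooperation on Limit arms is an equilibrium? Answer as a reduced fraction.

With continuation probability p and discount β, the effective per-period discount factor is βp.
Grim-trigger IC: βp ≥ (21−17)/(21−9) = 1/3.
So p ≥ (1/3)/(3/4) = 4/9.

4/9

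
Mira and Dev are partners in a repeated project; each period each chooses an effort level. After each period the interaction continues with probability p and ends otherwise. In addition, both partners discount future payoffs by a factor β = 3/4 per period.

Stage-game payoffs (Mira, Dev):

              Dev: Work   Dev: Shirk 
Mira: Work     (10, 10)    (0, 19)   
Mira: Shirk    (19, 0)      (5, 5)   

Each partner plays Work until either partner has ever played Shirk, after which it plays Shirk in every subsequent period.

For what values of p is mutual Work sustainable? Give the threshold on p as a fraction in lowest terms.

Expected continuation weight on next period's payoff is β·p = 3/4·p, which plays the role of the discount factor.
Cooperation requires 3/4·p ≥ (19−10)/(19−5) = 9/14, hence p ≥ 6/7.

6/7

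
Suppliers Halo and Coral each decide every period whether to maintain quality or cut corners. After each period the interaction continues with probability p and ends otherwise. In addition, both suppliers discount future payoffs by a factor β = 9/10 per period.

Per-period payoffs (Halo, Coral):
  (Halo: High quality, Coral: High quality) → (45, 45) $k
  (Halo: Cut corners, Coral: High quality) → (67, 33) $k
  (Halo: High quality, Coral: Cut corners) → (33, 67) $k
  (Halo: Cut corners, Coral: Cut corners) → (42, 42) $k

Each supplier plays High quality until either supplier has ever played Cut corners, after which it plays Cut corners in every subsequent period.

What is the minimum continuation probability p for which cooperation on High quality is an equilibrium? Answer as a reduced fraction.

44/45

Expected continuation weight on next period's payoff is β·p = 9/10·p, which plays the role of the discount factor.
Cooperation requires 9/10·p ≥ (67−45)/(67−42) = 22/25, hence p ≥ 44/45.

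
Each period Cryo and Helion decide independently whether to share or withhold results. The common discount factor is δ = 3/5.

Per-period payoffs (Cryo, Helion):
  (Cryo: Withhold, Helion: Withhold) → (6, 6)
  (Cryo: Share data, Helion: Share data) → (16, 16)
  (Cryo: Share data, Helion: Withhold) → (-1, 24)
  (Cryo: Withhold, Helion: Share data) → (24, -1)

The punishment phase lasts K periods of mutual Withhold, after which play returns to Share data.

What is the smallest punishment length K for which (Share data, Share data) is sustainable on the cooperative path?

Need Σ_{k=1}^{K} δ^k ≥ (24−16)/(16−6) = 0.8000 at δ = 3/5.
At K = 1 the sum is 0.6000 < 0.8000; at K = 2 it is 0.9600 ≥ 0.8000.
So the minimum punishment length is K = 2.

2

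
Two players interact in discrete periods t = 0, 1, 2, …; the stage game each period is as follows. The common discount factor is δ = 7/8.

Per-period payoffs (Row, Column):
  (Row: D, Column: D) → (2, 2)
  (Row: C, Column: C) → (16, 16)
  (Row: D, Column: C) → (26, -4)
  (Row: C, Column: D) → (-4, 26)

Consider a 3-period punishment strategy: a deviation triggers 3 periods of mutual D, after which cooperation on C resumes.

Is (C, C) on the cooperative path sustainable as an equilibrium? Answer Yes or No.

A one-shot deviation gives 26 now, then 2 for 3 periods, then back to 16.
Gain from deviating: (26−16) today; loss: (16−2) in each of the next 3 periods.
No-deviation condition: (16−2)(δ+…+δ^3) ≥ 26−16, i.e. δ+…+δ^3 ≥ 5/7.
At δ = 7/8: δ+…+δ^3 = 2.3105 ≥ 0.7143.
So cooperation is sustainable.

Yes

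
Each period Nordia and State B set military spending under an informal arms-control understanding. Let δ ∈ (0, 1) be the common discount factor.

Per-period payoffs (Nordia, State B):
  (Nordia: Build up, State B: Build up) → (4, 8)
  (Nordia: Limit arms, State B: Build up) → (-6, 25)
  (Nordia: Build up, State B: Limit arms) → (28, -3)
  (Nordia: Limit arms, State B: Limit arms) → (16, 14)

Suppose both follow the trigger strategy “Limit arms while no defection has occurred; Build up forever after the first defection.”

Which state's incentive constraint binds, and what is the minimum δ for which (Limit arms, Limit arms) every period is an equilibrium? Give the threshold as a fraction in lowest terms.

State B; δ ≥ 11/17

Nordia: cooperation gives 16 each period; deviation gives 28 once then 4 forever.
  16/(1−δ) ≥ 28 + 4δ/(1−δ) ⇒ δ ≥ 12/24 = 1/2.
State B: cooperation gives 14 each period; deviation gives 25 once then 8 forever.
  δ ≥ 11/17.
Both must hold, so the binding constraint is State B's: δ ≥ 11/17.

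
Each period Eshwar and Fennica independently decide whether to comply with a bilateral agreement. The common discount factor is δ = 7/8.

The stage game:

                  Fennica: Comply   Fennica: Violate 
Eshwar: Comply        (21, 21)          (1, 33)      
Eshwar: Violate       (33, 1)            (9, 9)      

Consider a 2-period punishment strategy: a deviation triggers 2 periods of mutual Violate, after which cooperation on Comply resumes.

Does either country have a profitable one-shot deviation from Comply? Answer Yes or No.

No

Comparing payoff streams over the 3 periods until play realigns: cooperate → 21(1+δ+…+δ^2); deviate → 33 + 9(δ+…+δ^2).
Cooperation is sustained iff (21−9)(δ+…+δ^2) ≥ 33−21.
δ+…+δ^2 = 7/8·(1−(7/8)^2)/(1−7/8) = 1.6406, and (33−21)/(21−9) = 1.0000.
1.6406 ≥ 1.0000, so cooperation is sustainable.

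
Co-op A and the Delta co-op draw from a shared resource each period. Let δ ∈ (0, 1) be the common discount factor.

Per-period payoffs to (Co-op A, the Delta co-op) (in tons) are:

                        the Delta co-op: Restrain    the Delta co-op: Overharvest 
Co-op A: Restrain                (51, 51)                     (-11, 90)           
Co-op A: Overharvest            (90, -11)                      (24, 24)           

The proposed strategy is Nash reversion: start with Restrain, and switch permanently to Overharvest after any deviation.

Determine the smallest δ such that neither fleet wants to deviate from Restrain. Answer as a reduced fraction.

Under grim trigger the critical discount factor is (T−C)/(T−P) with T = 90, C = 51, P = 24.
δ* = (90−51)/(90−24) = 39/66 = 13/22.

13/22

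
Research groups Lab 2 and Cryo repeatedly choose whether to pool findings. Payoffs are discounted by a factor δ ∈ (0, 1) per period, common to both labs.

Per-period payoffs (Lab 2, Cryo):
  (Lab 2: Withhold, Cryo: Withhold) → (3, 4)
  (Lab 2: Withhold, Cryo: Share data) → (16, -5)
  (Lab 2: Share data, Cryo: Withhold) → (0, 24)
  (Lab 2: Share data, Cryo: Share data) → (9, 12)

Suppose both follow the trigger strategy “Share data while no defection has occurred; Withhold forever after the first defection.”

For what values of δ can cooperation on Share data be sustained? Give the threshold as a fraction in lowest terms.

3/5

For Lab 2: deviation gain 16−9 = 7, per-period punishment loss 9−3 = 6. IC gives δ ≥ 7/13.
For Cryo: gain 12, loss 8 per period, so δ ≥ 12/20 = 3/5.
The tighter constraint is Cryo's, so cooperation needs δ ≥ 3/5.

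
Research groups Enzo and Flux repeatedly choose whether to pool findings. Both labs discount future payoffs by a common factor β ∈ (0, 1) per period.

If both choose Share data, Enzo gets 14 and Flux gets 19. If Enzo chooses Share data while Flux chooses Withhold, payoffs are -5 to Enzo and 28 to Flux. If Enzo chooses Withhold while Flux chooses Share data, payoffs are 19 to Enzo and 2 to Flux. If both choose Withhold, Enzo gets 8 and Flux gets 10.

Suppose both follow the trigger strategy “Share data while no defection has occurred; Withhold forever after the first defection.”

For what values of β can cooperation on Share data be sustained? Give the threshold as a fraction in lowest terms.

1/2

Enzo: cooperation gives 14 each period; deviation gives 19 once then 8 forever.
  14/(1−β) ≥ 19 + 8β/(1−β) ⇒ β ≥ 5/11.
Flux: cooperation gives 19 each period; deviation gives 28 once then 10 forever.
  β ≥ 9/18 = 1/2.
Both must hold, so the binding constraint is Flux's: β ≥ 1/2.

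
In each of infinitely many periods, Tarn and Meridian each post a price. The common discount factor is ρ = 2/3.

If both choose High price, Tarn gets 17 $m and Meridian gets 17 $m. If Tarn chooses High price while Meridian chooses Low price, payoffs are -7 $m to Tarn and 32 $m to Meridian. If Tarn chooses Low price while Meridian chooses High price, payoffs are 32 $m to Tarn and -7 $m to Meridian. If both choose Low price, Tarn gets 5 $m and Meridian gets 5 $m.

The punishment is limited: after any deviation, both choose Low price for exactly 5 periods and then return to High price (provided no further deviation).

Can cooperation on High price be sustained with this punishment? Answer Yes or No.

IC: ρ+…+ρ^5 ≥ (32−17)/(17−5) = 5/4.
At ρ = 2/3: partial sum = 1.7366 ≥ 1.2500. Cooperation sustainable.

Yes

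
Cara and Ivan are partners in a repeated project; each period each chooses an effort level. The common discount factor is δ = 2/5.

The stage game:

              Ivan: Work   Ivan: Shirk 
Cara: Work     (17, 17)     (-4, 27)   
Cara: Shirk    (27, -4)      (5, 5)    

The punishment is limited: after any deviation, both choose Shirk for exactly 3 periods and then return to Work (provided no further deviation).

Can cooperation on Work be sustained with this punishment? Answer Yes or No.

IC: δ+…+δ^3 ≥ (27−17)/(17−5) = 5/6.
At δ = 2/5: partial sum = 0.6240 < 0.8333. Cooperation not sustainable.

No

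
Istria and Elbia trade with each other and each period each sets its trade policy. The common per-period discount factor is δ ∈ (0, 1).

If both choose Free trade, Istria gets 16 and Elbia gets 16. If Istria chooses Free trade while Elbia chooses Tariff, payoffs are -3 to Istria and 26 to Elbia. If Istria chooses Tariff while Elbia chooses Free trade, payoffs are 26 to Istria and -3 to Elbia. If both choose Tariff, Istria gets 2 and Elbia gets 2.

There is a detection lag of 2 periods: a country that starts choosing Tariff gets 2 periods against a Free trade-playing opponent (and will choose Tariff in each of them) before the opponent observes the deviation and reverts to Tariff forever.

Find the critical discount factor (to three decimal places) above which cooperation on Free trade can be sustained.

A deviator earns 26 for 2 periods, then 2 forever; cooperating earns 16 forever. Multiplying the IC by (1−δ):
16 ≥ 26(1−δ^2) + 2δ^2, so 24·δ^2 ≥ 10 and δ^2 ≥ 5/12.
δ ≥ (5/12)^(1/2) ≈ 0.645.

0.645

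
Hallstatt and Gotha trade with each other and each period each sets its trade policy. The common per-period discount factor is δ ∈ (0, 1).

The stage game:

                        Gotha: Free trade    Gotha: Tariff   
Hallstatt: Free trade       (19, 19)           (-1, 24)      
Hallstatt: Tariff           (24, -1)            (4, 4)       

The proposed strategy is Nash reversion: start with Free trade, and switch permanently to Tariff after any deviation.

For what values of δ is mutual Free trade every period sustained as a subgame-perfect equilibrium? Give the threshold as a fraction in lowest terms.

1/4

19/(1−δ) ≥ 24 + 4δ/(1−δ)
19 ≥ 24 − 20δ
δ ≥ 5/20 = 1/4.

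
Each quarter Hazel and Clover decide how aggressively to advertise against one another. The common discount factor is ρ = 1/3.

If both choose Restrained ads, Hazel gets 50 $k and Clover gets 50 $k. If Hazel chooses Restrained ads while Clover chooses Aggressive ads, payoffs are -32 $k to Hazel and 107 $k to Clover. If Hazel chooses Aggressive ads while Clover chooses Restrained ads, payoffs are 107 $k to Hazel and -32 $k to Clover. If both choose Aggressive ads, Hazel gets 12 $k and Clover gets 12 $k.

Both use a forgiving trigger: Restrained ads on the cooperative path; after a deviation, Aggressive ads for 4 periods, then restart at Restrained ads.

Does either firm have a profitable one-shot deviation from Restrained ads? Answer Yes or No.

Yes

Comparing payoff streams over the 5 periods until play realigns: cooperate → 50(1+ρ+…+ρ^4); deviate → 107 + 12(ρ+…+ρ^4).
Cooperation is sustained iff (50−12)(ρ+…+ρ^4) ≥ 107−50.
ρ+…+ρ^4 = 1/3·(1−(1/3)^4)/(1−1/3) = 0.4938, and (107−50)/(50−12) = 1.5000.
0.4938 < 1.5000, so cooperation is not sustainable.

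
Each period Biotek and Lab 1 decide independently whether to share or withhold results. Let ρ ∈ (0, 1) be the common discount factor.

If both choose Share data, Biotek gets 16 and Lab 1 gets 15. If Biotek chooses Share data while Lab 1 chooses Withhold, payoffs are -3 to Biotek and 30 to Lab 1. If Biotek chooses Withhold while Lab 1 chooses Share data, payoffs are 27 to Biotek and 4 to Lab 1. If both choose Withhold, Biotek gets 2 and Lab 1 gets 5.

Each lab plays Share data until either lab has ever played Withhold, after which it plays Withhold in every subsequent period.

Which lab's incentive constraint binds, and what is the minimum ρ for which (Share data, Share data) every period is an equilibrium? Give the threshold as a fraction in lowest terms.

Lab 1; ρ ≥ 3/5

For Biotek: deviation gain 27−16 = 11, per-period punishment loss 16−2 = 14. IC gives ρ ≥ 11/25.
For Lab 1: gain 15, loss 10 per period, so ρ ≥ 15/25 = 3/5.
The tighter constraint is Lab 1's, so cooperation needs ρ ≥ 3/5.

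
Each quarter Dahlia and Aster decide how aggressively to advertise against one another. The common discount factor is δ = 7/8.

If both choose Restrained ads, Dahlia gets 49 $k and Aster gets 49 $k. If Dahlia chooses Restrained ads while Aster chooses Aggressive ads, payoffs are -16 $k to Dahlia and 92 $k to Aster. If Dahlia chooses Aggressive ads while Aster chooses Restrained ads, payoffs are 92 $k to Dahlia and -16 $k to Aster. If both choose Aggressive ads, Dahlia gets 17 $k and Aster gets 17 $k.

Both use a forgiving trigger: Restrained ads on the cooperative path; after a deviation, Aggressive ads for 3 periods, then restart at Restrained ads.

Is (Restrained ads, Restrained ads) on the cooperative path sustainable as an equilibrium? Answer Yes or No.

Comparing payoff streams over the 4 periods until play realigns: cooperate → 49(1+δ+…+δ^3); deviate → 92 + 17(δ+…+δ^3).
Cooperation is sustained iff (49−17)(δ+…+δ^3) ≥ 92−49.
δ+…+δ^3 = 7/8·(1−(7/8)^3)/(1−7/8) = 2.3105, and (92−49)/(49−17) = 1.3438.
2.3105 ≥ 1.3438, so cooperation is sustainable.

Yes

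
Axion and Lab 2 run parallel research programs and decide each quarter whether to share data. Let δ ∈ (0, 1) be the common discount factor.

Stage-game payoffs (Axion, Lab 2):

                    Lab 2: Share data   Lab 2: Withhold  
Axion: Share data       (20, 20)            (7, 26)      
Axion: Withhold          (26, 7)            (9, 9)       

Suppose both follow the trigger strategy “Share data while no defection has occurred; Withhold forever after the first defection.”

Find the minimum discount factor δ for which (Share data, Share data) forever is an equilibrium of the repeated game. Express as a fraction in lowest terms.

6/17

Under grim trigger the critical discount factor is (T−C)/(T−P) with T = 26, C = 20, P = 9.
δ* = (26−20)/(26−9) = 6/17.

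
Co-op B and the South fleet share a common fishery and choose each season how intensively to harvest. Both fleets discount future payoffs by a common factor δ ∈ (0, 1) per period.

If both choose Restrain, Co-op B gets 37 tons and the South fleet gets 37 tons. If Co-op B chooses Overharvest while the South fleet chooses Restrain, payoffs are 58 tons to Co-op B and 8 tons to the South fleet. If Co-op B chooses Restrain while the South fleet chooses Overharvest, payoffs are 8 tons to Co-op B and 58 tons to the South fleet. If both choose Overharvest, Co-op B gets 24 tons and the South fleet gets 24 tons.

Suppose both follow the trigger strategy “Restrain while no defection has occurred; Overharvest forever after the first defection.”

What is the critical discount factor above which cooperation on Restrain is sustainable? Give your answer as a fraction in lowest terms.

21/34

Cooperation forever yields 37 each period: 37/(1−δ).
Deviating yields 58 once, then 24 forever: 58 + 24δ/(1−δ).
No profitable deviation requires 37/(1−δ) ≥ 58 + 24δ/(1−δ).
Multiplying by (1−δ): 37 ≥ 58(1−δ) + 24δ = 58 − 34δ.
So 34δ ≥ 21, i.e. δ ≥ 21/34.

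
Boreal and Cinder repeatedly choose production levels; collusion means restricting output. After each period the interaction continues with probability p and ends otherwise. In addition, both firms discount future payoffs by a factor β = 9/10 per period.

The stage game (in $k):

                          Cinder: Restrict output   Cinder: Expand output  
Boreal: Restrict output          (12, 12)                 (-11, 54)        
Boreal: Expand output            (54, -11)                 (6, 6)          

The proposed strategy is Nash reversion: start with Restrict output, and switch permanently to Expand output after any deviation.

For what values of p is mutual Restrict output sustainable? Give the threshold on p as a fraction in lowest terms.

35/36

With continuation probability p and discount β, the effective per-period discount factor is βp.
Grim-trigger IC: βp ≥ (54−12)/(54−6) = 7/8.
So p ≥ (7/8)/(9/10) = 35/36.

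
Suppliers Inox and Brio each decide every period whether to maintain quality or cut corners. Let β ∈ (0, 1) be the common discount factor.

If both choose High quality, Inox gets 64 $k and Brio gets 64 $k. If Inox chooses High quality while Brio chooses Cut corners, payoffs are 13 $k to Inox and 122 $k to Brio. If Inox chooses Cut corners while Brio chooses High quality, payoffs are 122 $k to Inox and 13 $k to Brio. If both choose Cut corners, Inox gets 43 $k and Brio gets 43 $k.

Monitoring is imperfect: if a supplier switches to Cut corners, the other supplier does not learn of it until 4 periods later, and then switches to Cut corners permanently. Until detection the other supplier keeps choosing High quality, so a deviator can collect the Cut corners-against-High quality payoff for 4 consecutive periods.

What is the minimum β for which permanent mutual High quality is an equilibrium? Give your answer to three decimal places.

0.926

The best deviation is to choose Cut corners for all 4 undetected periods, earning 122 each, then 43 forever once detected.
Deviation value: 122(1−β^4)/(1−β) + 43β^4/(1−β); cooperation value: 64/(1−β).
IC: 64 ≥ 122(1−β^4) + 43β^4 = 122 − 79β^4.
So β^4 ≥ 58/79, giving β ≥ (58/79)^(1/4) ≈ 0.926.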